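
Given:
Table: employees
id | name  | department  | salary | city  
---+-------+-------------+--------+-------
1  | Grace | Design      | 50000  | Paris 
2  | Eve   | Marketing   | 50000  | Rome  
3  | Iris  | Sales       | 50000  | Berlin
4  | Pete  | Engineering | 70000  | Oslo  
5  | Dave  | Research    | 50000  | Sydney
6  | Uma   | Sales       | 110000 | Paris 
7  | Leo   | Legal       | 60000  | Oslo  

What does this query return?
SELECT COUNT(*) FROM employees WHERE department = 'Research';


Counting rows where department = 'Research'
  Dave -> MATCH


1


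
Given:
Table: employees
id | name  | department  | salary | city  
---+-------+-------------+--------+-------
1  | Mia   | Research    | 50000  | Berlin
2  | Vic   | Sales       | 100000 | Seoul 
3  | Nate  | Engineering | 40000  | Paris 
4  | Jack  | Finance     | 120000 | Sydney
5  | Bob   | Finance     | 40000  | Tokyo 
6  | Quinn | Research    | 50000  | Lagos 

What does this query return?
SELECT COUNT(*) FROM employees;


COUNT(*) counts all rows

6


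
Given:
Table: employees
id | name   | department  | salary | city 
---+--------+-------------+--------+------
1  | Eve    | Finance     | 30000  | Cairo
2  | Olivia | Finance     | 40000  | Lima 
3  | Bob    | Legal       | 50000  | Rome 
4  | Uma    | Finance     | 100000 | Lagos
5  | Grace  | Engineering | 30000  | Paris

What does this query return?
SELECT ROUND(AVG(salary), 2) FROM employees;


SUM(salary) = 250000
COUNT = 5
ROUND(AVG, 2) = ROUND(250000 / 5, 2) = 50000.0

50000.0


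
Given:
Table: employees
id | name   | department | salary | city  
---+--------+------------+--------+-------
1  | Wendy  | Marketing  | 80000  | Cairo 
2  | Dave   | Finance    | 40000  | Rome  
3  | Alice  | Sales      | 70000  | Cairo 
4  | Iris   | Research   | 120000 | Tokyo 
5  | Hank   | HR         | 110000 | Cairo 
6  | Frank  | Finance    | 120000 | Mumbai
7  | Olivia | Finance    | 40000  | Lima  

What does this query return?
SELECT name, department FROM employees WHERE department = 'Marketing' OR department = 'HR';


Filtering: department = 'Marketing' OR 'HR'
Matching: 2 rows

2 rows:
Wendy, Marketing
Hank, HR


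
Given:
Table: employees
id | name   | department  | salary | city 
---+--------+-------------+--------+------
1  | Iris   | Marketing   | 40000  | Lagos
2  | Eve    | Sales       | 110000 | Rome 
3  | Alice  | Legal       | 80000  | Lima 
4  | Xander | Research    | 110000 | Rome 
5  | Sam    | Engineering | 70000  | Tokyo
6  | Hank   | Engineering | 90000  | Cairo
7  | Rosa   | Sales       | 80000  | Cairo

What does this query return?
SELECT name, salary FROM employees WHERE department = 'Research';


Filtering: department = 'Research'
Matching rows: 1

1 rows:
Xander, 110000


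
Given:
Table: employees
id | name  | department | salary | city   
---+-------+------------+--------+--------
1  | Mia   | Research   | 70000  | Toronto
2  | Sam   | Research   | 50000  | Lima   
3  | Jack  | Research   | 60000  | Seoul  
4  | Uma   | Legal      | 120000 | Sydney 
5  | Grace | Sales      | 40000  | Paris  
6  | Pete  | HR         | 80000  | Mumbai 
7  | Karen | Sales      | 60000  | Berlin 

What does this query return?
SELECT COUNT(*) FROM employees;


COUNT(*) counts all rows

7


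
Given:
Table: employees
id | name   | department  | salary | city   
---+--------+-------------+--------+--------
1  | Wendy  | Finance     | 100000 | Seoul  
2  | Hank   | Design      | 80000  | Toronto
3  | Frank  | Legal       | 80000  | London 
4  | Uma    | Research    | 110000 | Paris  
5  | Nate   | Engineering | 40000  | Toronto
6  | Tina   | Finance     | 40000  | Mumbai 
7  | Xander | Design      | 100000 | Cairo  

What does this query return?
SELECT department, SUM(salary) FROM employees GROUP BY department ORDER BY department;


Summing salary within each department:
  Design: 80000 + 100000 = 180000
  Engineering: 40000 = 40000
  Finance: 100000 + 40000 = 140000
  Legal: 80000 = 80000
  Research: 110000 = 110000


5 groups:
Design, 180000
Engineering, 40000
Finance, 140000
Legal, 80000
Research, 110000


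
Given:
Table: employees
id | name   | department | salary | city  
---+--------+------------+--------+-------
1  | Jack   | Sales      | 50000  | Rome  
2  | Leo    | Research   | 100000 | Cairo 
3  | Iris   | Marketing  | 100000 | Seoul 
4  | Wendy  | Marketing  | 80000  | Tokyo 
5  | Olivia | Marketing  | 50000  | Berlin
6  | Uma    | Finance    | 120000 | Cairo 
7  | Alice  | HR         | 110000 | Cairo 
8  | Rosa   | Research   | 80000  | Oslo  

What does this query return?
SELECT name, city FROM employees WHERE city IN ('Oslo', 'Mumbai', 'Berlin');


Filtering: city IN ('Oslo', 'Mumbai', 'Berlin')
Matching: 2 rows

2 rows:
Olivia, Berlin
Rosa, Oslo


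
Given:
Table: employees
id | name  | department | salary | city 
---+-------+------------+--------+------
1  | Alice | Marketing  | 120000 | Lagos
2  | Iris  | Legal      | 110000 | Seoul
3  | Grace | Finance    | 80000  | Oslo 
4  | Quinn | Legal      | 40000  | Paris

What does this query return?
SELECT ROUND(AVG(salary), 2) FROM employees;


SUM(salary) = 350000
COUNT = 4
ROUND(AVG, 2) = ROUND(350000 / 4, 2) = 87500.0

87500.0


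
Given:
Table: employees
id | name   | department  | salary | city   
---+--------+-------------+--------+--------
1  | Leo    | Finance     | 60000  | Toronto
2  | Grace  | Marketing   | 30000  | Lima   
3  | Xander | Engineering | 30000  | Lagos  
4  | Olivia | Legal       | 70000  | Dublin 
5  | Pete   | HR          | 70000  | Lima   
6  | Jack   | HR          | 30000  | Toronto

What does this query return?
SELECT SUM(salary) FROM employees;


SUM(salary) = 60000 + 30000 + 30000 + 70000 + 70000 + 30000 = 290000

290000


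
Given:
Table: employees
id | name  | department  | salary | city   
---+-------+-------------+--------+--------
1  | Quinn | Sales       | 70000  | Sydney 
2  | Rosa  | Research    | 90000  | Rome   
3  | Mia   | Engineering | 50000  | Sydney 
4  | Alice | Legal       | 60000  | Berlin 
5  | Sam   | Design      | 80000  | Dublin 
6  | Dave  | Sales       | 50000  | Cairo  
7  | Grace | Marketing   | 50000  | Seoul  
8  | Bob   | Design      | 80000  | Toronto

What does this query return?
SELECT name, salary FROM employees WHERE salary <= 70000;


Filtering: salary <= 70000
Matching: 5 rows

5 rows:
Quinn, 70000
Mia, 50000
Alice, 60000
Dave, 50000
Grace, 50000


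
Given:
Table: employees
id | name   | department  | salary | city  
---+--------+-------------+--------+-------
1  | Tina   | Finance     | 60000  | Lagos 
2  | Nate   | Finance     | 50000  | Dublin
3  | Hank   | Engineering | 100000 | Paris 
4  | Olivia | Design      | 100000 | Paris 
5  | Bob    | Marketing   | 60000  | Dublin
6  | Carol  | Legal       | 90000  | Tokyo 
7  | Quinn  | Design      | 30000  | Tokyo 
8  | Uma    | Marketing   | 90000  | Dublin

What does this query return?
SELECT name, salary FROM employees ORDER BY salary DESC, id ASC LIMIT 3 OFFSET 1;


Sort by salary DESC (id ASC tiebreak), then skip 1 and take 3
Rows 2 through 4

3 rows:
Olivia, 100000
Carol, 90000
Uma, 90000


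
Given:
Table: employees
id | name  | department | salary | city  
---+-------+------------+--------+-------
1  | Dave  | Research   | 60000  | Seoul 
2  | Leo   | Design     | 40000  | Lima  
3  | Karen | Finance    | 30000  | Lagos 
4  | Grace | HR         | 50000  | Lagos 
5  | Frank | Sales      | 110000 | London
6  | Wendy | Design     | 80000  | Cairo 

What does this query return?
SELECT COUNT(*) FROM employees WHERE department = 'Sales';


Counting rows where department = 'Sales'
  Frank -> MATCH


1


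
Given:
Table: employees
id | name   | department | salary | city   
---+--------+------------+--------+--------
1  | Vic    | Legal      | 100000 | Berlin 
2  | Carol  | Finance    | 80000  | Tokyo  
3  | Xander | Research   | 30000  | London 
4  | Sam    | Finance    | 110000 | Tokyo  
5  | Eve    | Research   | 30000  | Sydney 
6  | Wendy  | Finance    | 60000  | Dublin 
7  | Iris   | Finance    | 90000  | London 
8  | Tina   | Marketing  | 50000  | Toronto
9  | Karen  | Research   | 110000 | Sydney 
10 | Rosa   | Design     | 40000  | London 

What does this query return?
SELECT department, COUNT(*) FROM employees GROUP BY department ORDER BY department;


Assigning each row to its department group:
  Vic -> Legal
  Carol -> Finance
  Xander -> Research
  Sam -> Finance
  Eve -> Research
  Wendy -> Finance
  Iris -> Finance
  Tina -> Marketing
  Karen -> Research
  Rosa -> Design


5 groups:
Design, 1
Finance, 4
Legal, 1
Marketing, 1
Research, 3


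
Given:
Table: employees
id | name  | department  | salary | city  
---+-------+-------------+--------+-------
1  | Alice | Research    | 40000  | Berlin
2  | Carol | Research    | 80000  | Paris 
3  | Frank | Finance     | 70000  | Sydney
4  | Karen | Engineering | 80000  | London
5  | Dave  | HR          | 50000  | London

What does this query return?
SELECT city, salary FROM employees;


Projecting columns: city, salary

5 rows:
Berlin, 40000
Paris, 80000
Sydney, 70000
London, 80000
London, 50000


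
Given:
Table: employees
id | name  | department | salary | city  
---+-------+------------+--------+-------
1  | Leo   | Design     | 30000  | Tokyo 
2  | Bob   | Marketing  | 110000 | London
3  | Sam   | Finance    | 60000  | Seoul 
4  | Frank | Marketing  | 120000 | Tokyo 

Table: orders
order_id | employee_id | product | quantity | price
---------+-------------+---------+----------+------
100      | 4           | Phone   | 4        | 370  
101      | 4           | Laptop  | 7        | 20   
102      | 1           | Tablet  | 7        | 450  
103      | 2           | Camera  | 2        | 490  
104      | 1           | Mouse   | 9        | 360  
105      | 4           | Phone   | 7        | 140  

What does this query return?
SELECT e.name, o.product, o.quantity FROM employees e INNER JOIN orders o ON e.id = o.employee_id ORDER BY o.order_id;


Joining employees.id = orders.employee_id:
  employee Frank (id=4) -> order Phone
  employee Frank (id=4) -> order Laptop
  employee Leo (id=1) -> order Tablet
  employee Bob (id=2) -> order Camera
  employee Leo (id=1) -> order Mouse
  employee Frank (id=4) -> order Phone


6 rows:
Frank, Phone, 4
Frank, Laptop, 7
Leo, Tablet, 7
Bob, Camera, 2
Leo, Mouse, 9
Frank, Phone, 7


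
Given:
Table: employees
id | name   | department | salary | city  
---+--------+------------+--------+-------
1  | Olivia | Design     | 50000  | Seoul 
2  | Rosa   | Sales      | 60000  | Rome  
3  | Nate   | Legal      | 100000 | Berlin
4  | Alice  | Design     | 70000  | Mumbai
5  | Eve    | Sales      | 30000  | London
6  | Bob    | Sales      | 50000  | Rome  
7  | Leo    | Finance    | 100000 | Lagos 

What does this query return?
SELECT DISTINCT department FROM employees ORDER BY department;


All 'department' values (row order): Design, Sales, Legal, Design, Sales, Sales, Finance
Removing duplicates leaves 4 unique value(s).

4 values:
Design
Finance
Legal
Sales


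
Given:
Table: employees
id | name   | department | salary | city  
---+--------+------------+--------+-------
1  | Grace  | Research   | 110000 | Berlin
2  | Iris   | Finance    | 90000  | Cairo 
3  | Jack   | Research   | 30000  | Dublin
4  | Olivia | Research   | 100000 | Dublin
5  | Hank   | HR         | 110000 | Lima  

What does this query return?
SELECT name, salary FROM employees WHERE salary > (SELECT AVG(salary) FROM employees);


Subquery: AVG(salary) = 88000.0
Filtering: salary > 88000.0
  Grace (110000) -> MATCH
  Iris (90000) -> MATCH
  Olivia (100000) -> MATCH
  Hank (110000) -> MATCH


4 rows:
Grace, 110000
Iris, 90000
Olivia, 100000
Hank, 110000


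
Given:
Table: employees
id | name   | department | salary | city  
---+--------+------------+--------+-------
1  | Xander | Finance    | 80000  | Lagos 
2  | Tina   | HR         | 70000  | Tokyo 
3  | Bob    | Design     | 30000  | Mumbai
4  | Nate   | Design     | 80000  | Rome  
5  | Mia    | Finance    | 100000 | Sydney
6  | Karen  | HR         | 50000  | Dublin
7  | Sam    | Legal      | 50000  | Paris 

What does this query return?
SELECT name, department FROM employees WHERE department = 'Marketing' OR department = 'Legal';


Filtering: department = 'Marketing' OR 'Legal'
Matching: 1 rows

1 rows:
Sam, Legal


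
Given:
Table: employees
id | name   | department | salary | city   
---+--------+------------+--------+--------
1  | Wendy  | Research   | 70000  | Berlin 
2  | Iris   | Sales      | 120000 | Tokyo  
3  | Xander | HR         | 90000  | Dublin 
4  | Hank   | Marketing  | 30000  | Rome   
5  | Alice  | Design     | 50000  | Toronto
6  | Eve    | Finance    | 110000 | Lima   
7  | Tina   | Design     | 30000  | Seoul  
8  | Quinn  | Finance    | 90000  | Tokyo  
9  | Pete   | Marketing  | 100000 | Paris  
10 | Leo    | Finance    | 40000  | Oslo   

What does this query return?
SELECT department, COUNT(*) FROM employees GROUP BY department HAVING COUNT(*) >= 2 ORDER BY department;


Groups with count >= 2:
  Design: 2 -> PASS
  Finance: 3 -> PASS
  Marketing: 2 -> PASS
  HR: 1 -> filtered out
  Research: 1 -> filtered out
  Sales: 1 -> filtered out


3 groups:
Design, 2
Finance, 3
Marketing, 2


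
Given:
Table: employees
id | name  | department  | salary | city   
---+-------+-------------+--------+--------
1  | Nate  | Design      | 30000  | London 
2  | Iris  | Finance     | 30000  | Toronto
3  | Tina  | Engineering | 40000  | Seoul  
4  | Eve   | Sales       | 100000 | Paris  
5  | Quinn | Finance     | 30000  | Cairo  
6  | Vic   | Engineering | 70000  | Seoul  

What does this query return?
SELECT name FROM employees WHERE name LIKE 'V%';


LIKE 'V%' matches names starting with 'V'
Matching: 1

1 rows:
Vic


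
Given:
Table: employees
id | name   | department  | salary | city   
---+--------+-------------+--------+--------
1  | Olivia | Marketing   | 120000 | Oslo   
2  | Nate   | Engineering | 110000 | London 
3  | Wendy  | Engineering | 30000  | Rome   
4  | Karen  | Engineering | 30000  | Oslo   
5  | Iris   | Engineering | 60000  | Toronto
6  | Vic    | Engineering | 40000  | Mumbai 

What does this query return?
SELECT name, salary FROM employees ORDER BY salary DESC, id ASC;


Sorting by salary DESC, then id ASC for ties

6 rows:
Olivia, 120000
Nate, 110000
Iris, 60000
Vic, 40000
Wendy, 30000
Karen, 30000


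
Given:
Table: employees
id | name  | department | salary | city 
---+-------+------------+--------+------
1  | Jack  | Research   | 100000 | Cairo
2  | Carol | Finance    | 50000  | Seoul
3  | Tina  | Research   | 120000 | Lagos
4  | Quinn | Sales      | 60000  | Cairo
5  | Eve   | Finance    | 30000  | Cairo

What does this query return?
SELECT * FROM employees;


SELECT * returns all 5 rows with all columns

5 rows:
1, Jack, Research, 100000, Cairo
2, Carol, Finance, 50000, Seoul
3, Tina, Research, 120000, Lagos
4, Quinn, Sales, 60000, Cairo
5, Eve, Finance, 30000, Cairo


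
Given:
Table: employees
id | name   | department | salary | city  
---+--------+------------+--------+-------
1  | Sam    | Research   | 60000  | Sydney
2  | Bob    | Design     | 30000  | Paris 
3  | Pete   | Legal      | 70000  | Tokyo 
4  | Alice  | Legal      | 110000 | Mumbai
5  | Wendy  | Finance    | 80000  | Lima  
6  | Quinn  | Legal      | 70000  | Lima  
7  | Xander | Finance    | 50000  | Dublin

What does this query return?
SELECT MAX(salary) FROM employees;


Salaries: 60000, 30000, 70000, 110000, 80000, 70000, 50000
MAX = 110000

110000


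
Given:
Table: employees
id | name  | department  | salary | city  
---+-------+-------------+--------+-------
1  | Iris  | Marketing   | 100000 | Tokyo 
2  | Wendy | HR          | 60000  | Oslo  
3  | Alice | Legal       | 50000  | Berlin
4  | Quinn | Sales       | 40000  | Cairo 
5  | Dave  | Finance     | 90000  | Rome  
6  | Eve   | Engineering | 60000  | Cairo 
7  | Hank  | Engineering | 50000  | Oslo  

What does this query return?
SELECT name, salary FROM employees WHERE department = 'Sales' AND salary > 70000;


Filtering: department = 'Sales' AND salary > 70000
Matching: 0 rows

Empty result set (0 rows)


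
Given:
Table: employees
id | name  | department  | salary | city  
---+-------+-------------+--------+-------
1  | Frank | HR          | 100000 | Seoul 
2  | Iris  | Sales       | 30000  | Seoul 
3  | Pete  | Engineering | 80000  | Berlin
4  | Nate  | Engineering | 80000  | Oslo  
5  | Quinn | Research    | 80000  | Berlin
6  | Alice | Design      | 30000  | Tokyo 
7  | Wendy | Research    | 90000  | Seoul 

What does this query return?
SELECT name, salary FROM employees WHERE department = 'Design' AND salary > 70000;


Filtering: department = 'Design' AND salary > 70000
Matching: 0 rows

Empty result set (0 rows)


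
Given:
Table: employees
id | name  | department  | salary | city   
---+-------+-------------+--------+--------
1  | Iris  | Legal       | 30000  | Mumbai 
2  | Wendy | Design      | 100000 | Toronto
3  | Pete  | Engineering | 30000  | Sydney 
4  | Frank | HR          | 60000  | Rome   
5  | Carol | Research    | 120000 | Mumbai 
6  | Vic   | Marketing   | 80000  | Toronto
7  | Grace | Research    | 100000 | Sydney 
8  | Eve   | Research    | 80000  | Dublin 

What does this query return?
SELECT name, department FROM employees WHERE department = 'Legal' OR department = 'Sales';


Filtering: department = 'Legal' OR 'Sales'
Matching: 1 rows

1 rows:
Iris, Legal


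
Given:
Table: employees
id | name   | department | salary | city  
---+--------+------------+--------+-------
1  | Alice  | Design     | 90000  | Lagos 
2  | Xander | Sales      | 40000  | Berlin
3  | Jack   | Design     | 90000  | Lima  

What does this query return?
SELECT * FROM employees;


SELECT * returns all 3 rows with all columns

3 rows:
1, Alice, Design, 90000, Lagos
2, Xander, Sales, 40000, Berlin
3, Jack, Design, 90000, Lima


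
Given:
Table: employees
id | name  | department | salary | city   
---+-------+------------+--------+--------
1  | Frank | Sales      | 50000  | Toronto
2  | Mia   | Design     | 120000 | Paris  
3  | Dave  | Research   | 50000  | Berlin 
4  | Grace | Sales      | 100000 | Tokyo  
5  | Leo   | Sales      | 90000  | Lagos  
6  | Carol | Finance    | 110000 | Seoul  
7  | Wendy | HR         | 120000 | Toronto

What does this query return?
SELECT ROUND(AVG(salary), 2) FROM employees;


SUM(salary) = 640000
COUNT = 7
ROUND(AVG, 2) = ROUND(640000 / 7, 2) = 91428.57

91428.57


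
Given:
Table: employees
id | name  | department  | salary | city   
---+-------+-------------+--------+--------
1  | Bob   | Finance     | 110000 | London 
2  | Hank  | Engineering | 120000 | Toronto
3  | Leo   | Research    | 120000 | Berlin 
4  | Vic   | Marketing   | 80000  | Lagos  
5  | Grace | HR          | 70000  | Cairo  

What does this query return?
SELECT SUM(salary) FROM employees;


SUM(salary) = 110000 + 120000 + 120000 + 80000 + 70000 = 500000

500000


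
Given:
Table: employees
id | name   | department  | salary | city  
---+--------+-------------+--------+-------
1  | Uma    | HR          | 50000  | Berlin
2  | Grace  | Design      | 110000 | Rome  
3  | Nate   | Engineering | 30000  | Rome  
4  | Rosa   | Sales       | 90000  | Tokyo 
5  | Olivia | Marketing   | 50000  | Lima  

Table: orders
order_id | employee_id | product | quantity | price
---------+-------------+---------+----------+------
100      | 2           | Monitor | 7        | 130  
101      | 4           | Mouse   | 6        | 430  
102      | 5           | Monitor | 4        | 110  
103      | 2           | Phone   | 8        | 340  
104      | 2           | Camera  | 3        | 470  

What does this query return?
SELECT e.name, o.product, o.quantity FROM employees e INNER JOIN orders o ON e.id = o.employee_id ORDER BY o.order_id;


Joining employees.id = orders.employee_id:
  employee Grace (id=2) -> order Monitor
  employee Rosa (id=4) -> order Mouse
  employee Olivia (id=5) -> order Monitor
  employee Grace (id=2) -> order Phone
  employee Grace (id=2) -> order Camera


5 rows:
Grace, Monitor, 7
Rosa, Mouse, 6
Olivia, Monitor, 4
Grace, Phone, 8
Grace, Camera, 3


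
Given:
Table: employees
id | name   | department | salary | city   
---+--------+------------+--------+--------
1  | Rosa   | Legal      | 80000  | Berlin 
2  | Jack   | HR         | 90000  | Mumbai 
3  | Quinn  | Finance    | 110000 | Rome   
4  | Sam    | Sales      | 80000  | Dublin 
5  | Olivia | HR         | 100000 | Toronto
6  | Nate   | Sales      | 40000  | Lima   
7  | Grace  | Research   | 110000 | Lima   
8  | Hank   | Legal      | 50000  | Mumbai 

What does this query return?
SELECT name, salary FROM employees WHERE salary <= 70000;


Filtering: salary <= 70000
Matching: 2 rows

2 rows:
Nate, 40000
Hank, 50000


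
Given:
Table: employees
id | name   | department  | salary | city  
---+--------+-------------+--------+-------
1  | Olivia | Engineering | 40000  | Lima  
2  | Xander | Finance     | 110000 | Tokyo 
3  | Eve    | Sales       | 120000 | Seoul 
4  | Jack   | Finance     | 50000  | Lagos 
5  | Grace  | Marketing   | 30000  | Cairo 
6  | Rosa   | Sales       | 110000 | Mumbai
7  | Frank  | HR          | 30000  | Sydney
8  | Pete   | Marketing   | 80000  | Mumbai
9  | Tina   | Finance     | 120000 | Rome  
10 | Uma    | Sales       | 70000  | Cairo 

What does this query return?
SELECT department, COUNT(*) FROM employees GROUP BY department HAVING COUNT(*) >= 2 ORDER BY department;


Groups with count >= 2:
  Finance: 3 -> PASS
  Marketing: 2 -> PASS
  Sales: 3 -> PASS
  Engineering: 1 -> filtered out
  HR: 1 -> filtered out


3 groups:
Finance, 3
Marketing, 2
Sales, 3


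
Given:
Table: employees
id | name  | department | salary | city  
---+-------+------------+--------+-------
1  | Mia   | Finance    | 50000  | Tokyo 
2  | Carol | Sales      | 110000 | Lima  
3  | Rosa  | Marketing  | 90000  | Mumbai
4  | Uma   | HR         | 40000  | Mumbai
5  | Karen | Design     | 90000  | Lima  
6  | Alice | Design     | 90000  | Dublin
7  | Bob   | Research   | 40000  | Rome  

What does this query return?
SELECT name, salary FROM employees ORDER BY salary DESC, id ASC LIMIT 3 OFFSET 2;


Sort by salary DESC (id ASC tiebreak), then skip 2 and take 3
Rows 3 through 5

3 rows:
Karen, 90000
Alice, 90000
Mia, 50000


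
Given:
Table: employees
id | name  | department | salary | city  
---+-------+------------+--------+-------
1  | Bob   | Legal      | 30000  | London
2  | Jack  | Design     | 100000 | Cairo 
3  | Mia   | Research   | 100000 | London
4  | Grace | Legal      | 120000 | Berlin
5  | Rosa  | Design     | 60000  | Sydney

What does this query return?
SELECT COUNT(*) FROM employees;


COUNT(*) counts all rows

5


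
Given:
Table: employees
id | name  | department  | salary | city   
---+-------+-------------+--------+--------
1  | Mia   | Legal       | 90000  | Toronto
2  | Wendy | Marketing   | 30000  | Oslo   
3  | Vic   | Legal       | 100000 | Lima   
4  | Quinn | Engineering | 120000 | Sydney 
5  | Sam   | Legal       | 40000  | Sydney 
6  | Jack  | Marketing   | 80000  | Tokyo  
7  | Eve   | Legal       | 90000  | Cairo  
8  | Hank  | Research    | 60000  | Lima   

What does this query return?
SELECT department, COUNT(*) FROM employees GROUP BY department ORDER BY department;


Assigning each row to its department group:
  Mia -> Legal
  Wendy -> Marketing
  Vic -> Legal
  Quinn -> Engineering
  Sam -> Legal
  Jack -> Marketing
  Eve -> Legal
  Hank -> Research


4 groups:
Engineering, 1
Legal, 4
Marketing, 2
Research, 1


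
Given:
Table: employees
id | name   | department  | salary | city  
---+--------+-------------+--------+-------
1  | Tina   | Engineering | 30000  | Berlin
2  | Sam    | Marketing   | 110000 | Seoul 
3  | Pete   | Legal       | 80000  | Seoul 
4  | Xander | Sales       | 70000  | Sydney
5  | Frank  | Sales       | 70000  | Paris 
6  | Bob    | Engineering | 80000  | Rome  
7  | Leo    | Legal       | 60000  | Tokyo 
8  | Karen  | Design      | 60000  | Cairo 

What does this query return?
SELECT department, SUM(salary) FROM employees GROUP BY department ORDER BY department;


Summing salary within each department:
  Design: 60000 = 60000
  Engineering: 30000 + 80000 = 110000
  Legal: 80000 + 60000 = 140000
  Marketing: 110000 = 110000
  Sales: 70000 + 70000 = 140000


5 groups:
Design, 60000
Engineering, 110000
Legal, 140000
Marketing, 110000
Sales, 140000


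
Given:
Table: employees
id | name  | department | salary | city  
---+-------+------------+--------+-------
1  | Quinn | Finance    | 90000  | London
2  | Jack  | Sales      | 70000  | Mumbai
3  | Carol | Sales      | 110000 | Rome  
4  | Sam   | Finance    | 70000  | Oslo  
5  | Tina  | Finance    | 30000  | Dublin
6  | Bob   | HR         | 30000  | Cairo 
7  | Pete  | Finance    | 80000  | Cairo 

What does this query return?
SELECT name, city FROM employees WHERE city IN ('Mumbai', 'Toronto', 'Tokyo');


Filtering: city IN ('Mumbai', 'Toronto', 'Tokyo')
Matching: 1 rows

1 rows:
Jack, Mumbai


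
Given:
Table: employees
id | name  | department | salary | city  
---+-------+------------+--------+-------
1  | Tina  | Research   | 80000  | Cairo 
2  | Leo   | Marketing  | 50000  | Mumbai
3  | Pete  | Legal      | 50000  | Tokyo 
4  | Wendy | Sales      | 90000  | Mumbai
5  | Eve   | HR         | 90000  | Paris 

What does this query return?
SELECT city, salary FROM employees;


Projecting columns: city, salary

5 rows:
Cairo, 80000
Mumbai, 50000
Tokyo, 50000
Mumbai, 90000
Paris, 90000


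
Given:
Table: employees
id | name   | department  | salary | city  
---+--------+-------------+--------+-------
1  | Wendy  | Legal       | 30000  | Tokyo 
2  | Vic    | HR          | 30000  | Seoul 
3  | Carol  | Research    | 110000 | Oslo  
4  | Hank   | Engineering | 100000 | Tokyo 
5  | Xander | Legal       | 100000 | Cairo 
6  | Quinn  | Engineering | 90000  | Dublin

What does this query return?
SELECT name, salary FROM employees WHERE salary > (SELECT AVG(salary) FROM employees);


Subquery: AVG(salary) = 76666.67
Filtering: salary > 76666.67
  Carol (110000) -> MATCH
  Hank (100000) -> MATCH
  Xander (100000) -> MATCH
  Quinn (90000) -> MATCH


4 rows:
Carol, 110000
Hank, 100000
Xander, 100000
Quinn, 90000


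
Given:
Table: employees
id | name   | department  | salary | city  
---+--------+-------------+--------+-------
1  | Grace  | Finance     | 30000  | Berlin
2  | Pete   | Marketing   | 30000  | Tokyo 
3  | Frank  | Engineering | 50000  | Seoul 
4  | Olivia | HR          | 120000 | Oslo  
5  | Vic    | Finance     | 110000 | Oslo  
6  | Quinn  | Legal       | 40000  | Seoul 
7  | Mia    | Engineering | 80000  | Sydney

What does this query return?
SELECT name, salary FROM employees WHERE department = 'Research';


Filtering: department = 'Research'
Matching rows: 0

Empty result set (0 rows)


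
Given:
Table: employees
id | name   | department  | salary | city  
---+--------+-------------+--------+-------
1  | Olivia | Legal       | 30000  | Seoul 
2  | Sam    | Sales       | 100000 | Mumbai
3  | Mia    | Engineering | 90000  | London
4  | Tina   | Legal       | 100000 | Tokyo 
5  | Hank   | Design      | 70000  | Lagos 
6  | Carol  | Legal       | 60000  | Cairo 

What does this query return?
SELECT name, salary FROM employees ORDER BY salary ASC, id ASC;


Sorting by salary ASC, then id ASC for ties

6 rows:
Olivia, 30000
Carol, 60000
Hank, 70000
Mia, 90000
Sam, 100000
Tina, 100000


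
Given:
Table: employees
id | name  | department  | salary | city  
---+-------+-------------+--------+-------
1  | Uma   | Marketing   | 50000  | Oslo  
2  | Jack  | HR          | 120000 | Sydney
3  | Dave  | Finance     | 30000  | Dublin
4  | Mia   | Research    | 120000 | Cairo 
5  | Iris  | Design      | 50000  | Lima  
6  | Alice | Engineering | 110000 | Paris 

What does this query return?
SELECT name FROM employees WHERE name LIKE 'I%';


LIKE 'I%' matches names starting with 'I'
Matching: 1

1 rows:
Iris


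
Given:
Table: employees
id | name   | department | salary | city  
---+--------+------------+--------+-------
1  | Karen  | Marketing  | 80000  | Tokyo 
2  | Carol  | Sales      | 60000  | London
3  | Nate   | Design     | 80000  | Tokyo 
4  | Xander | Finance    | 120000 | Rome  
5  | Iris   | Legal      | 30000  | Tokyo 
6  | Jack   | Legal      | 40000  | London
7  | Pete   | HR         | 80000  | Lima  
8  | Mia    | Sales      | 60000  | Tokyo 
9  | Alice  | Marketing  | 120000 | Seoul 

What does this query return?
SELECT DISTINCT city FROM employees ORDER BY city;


All 'city' values (row order): Tokyo, London, Tokyo, Rome, Tokyo, London, Lima, Tokyo, Seoul
Removing duplicates leaves 5 unique value(s).

5 values:
Lima
London
Rome
Seoul
Tokyo


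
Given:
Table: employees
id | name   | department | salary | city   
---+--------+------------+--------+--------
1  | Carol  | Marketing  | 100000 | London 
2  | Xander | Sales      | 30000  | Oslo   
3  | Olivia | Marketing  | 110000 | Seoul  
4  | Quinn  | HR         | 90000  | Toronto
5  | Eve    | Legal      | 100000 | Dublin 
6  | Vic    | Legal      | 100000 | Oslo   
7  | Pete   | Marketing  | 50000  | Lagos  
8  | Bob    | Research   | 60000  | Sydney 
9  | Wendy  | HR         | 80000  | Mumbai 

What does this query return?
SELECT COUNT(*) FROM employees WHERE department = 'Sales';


Counting rows where department = 'Sales'
  Xander -> MATCH


1


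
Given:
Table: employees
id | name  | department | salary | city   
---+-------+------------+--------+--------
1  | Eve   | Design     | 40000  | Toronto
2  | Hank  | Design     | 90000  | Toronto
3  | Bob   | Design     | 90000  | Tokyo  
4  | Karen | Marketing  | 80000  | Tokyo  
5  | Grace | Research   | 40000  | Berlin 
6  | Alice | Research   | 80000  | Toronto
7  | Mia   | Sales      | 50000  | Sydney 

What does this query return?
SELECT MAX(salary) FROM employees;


Salaries: 40000, 90000, 90000, 80000, 40000, 80000, 50000
MAX = 90000

90000


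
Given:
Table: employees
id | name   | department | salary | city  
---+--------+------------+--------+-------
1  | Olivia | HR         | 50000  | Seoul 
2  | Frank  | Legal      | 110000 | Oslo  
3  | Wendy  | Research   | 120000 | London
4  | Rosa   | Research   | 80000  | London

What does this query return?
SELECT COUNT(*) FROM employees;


COUNT(*) counts all rows

4


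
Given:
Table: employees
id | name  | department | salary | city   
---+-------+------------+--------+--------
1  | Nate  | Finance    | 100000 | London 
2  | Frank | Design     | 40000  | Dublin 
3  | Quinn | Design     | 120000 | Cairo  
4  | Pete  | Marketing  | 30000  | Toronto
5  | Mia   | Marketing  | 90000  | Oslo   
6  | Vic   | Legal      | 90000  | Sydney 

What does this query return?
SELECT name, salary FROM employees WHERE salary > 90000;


Filtering: salary > 90000
Matching: 2 rows

2 rows:
Nate, 100000
Quinn, 120000


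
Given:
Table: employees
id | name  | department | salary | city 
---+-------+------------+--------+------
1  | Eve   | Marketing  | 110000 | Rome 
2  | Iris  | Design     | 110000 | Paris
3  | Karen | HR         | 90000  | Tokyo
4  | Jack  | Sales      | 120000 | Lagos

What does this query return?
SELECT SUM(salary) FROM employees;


SUM(salary) = 110000 + 110000 + 90000 + 120000 = 430000

430000


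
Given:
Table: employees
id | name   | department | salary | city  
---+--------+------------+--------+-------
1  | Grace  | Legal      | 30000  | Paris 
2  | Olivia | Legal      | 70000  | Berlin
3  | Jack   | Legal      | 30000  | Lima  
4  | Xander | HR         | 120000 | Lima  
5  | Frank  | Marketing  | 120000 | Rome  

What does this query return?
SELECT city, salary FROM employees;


Projecting columns: city, salary

5 rows:
Paris, 30000
Berlin, 70000
Lima, 30000
Lima, 120000
Rome, 120000


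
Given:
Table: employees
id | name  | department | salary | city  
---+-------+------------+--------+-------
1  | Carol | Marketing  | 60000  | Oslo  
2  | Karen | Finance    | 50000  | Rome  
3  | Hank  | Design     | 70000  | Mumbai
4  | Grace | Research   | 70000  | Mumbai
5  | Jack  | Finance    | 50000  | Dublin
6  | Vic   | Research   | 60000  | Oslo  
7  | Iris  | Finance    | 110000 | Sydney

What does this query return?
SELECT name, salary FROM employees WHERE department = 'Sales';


Filtering: department = 'Sales'
Matching rows: 0

Empty result set (0 rows)


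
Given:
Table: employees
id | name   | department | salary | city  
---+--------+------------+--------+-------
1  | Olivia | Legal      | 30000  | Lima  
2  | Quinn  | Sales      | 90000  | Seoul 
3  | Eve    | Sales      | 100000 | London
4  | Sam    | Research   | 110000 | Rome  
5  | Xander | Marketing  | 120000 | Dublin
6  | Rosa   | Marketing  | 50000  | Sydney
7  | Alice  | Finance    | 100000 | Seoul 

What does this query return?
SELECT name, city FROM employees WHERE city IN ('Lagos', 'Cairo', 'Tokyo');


Filtering: city IN ('Lagos', 'Cairo', 'Tokyo')
Matching: 0 rows

Empty result set (0 rows)


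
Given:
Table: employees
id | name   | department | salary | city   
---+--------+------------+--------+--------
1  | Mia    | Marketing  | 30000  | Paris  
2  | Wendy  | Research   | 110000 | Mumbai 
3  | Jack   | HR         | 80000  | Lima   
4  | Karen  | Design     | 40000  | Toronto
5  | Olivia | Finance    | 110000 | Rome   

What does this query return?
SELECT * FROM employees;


SELECT * returns all 5 rows with all columns

5 rows:
1, Mia, Marketing, 30000, Paris
2, Wendy, Research, 110000, Mumbai
3, Jack, HR, 80000, Lima
4, Karen, Design, 40000, Toronto
5, Olivia, Finance, 110000, Rome


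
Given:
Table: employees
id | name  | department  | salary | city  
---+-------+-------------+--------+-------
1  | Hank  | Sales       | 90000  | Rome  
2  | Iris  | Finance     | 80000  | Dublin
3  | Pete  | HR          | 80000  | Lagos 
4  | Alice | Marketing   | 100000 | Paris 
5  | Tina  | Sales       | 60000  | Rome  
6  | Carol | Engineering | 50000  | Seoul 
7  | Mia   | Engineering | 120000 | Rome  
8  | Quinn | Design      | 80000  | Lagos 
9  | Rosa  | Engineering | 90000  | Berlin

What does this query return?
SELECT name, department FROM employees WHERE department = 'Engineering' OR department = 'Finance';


Filtering: department = 'Engineering' OR 'Finance'
Matching: 4 rows

4 rows:
Iris, Finance
Carol, Engineering
Mia, Engineering
Rosa, Engineering


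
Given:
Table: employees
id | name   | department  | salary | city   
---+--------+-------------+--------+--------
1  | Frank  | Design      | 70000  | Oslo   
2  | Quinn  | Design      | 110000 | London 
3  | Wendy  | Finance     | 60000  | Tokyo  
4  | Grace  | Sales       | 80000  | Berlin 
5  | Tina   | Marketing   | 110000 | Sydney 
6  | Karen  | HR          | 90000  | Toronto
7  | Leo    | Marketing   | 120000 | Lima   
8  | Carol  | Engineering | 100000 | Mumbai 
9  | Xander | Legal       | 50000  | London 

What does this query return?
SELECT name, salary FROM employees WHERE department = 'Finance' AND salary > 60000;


Filtering: department = 'Finance' AND salary > 60000
Matching: 0 rows

Empty result set (0 rows)


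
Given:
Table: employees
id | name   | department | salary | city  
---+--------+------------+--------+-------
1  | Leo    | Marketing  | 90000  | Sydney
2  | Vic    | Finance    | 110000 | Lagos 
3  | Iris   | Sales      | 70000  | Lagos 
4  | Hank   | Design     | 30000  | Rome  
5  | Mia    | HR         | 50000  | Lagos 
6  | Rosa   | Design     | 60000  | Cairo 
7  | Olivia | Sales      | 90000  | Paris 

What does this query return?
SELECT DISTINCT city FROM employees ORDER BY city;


All 'city' values (row order): Sydney, Lagos, Lagos, Rome, Lagos, Cairo, Paris
Removing duplicates leaves 5 unique value(s).

5 values:
Cairo
Lagos
Paris
Rome
Sydney


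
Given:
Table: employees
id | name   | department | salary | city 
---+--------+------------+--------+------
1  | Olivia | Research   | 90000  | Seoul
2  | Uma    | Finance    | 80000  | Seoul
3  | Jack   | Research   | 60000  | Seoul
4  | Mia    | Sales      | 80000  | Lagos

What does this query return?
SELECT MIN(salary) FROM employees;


Salaries: 90000, 80000, 60000, 80000
MIN = 60000

60000


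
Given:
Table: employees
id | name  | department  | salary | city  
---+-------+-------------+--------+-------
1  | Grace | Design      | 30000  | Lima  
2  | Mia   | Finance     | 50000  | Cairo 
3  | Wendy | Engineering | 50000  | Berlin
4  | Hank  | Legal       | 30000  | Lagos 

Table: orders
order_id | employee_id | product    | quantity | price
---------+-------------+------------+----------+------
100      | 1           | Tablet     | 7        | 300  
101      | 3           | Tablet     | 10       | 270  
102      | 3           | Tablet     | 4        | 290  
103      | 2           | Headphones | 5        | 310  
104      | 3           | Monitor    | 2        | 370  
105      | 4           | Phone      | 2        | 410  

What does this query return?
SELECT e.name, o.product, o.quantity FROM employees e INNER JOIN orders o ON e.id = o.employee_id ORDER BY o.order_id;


Joining employees.id = orders.employee_id:
  employee Grace (id=1) -> order Tablet
  employee Wendy (id=3) -> order Tablet
  employee Wendy (id=3) -> order Tablet
  employee Mia (id=2) -> order Headphones
  employee Wendy (id=3) -> order Monitor
  employee Hank (id=4) -> order Phone


6 rows:
Grace, Tablet, 7
Wendy, Tablet, 10
Wendy, Tablet, 4
Mia, Headphones, 5
Wendy, Monitor, 2
Hank, Phone, 2


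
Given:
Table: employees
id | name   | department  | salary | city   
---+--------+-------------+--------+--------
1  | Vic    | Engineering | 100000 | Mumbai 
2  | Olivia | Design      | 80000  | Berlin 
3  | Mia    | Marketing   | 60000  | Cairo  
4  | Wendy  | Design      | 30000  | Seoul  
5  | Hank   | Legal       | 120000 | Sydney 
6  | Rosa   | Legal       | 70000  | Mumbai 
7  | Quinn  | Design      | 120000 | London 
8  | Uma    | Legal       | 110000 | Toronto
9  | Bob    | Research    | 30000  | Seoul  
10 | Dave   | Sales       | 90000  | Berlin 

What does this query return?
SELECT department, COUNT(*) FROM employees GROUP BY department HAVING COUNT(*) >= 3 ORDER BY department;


Groups with count >= 3:
  Design: 3 -> PASS
  Legal: 3 -> PASS
  Engineering: 1 -> filtered out
  Marketing: 1 -> filtered out
  Research: 1 -> filtered out
  Sales: 1 -> filtered out


2 groups:
Design, 3
Legal, 3


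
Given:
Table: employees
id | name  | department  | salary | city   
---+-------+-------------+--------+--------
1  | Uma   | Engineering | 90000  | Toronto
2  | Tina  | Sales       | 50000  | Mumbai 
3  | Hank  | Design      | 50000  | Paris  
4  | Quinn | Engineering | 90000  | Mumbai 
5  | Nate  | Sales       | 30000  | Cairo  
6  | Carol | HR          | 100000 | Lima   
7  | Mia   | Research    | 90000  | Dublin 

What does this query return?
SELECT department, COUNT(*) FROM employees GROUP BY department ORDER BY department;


Assigning each row to its department group:
  Uma -> Engineering
  Tina -> Sales
  Hank -> Design
  Quinn -> Engineering
  Nate -> Sales
  Carol -> HR
  Mia -> Research


5 groups:
Design, 1
Engineering, 2
HR, 1
Research, 1
Sales, 2


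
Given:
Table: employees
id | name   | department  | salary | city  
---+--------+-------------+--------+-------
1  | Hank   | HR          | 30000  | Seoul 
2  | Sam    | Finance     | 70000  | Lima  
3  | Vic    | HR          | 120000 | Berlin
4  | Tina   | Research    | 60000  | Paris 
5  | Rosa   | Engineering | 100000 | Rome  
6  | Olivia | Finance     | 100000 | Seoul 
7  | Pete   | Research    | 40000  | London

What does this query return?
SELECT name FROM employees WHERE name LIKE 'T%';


LIKE 'T%' matches names starting with 'T'
Matching: 1

1 rows:
Tina


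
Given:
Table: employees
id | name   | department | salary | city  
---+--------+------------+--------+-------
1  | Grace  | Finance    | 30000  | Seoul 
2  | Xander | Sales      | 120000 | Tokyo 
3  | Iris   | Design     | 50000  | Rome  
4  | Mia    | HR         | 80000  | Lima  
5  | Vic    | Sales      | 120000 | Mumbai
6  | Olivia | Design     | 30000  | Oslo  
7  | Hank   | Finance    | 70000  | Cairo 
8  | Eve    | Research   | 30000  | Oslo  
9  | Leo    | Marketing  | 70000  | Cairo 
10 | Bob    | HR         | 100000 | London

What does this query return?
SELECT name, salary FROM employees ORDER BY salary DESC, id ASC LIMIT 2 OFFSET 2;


Sort by salary DESC (id ASC tiebreak), then skip 2 and take 2
Rows 3 through 4

2 rows:
Bob, 100000
Mia, 80000
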